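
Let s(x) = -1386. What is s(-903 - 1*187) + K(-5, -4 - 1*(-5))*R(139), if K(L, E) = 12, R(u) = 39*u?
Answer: 63666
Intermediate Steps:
s(-903 - 1*187) + K(-5, -4 - 1*(-5))*R(139) = -1386 + 12*(39*139) = -1386 + 12*5421 = -1386 + 65052 = 63666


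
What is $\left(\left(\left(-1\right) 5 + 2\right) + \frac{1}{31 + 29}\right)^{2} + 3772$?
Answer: $\frac{13611241}{3600} \approx 3780.9$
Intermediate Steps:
$\left(\left(\left(-1\right) 5 + 2\right) + \frac{1}{31 + 29}\right)^{2} + 3772 = \left(\left(-5 + 2\right) + \frac{1}{60}\right)^{2} + 3772 = \left(-3 + \frac{1}{60}\right)^{2} + 3772 = \left(- \frac{179}{60}\right)^{2} + 3772 = \frac{32041}{3600} + 3772 = \frac{13611241}{3600}$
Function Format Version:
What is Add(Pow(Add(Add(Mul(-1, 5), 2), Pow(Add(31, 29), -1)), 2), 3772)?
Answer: Rational(13611241, 3600) ≈ 3780.9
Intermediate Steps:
Add(Pow(Add(Add(Mul(-1, 5), 2), Pow(Add(31, 29), -1)), 2), 3772) = Add(Pow(Add(Add(-5, 2), Pow(60, -1)), 2), 3772) = Add(Pow(Add(-3, Rational(1, 60)), 2), 3772) = Add(Pow(Rational(-179, 60), 2), 3772) = Add(Rational(32041, 3600), 3772) = Rational(13611241, 3600)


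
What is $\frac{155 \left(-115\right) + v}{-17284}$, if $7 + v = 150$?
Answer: $\frac{8841}{8642} \approx 1.023$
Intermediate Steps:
$v = 143$ ($v = -7 + 150 = 143$)
$\frac{155 \left(-115\right) + v}{-17284} = \frac{155 \left(-115\right) + 143}{-17284} = \left(-17825 + 143\right) \left(- \frac{1}{17284}\right) = \left(-17682\right) \left(- \frac{1}{17284}\right) = \frac{8841}{8642}$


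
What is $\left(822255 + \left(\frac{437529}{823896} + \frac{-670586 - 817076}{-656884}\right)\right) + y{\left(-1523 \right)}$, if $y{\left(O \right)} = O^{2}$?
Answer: $\frac{141695657950003747}{45100341672} \approx 3.1418 \cdot 10^{6}$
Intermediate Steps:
$\left(822255 + \left(\frac{437529}{823896} + \frac{-670586 - 817076}{-656884}\right)\right) + y{\left(-1523 \right)} = \left(822255 + \left(\frac{437529}{823896} + \frac{-670586 - 817076}{-656884}\right)\right) + \left(-1523\right)^{2} = \left(822255 + \left(437529 \cdot \frac{1}{823896} - - \frac{743831}{328442}\right)\right) + 2319529 = \left(822255 + \left(\frac{145843}{274632} + \frac{743831}{328442}\right)\right) + 2319529 = \left(822255 + \frac{126090380899}{45100341672}\right) + 2319529 = \frac{37084107531891259}{45100341672} + 2319529 = \frac{141695657950003747}{45100341672}$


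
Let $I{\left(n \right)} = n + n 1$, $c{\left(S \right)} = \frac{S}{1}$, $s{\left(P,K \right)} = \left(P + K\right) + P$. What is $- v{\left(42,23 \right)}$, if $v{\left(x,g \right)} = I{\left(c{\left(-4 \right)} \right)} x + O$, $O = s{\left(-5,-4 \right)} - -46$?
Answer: $304$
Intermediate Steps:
$s{\left(P,K \right)} = K + 2 P$ ($s{\left(P,K \right)} = \left(K + P\right) + P = K + 2 P$)
$c{\left(S \right)} = S$ ($c{\left(S \right)} = S 1 = S$)
$O = 32$ ($O = \left(-4 + 2 \left(-5\right)\right) - -46 = \left(-4 - 10\right) + 46 = -14 + 46 = 32$)
$I{\left(n \right)} = 2 n$ ($I{\left(n \right)} = n + n = 2 n$)
$v{\left(x,g \right)} = 32 - 8 x$ ($v{\left(x,g \right)} = 2 \left(-4\right) x + 32 = - 8 x + 32 = 32 - 8 x$)
$- v{\left(42,23 \right)} = - (32 - 336) = \left(-1\right) \left(-304\right) = 304$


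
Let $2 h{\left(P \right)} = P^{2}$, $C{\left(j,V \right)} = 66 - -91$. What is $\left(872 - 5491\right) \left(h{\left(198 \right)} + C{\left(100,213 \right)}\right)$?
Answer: $-91266821$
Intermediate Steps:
$C{\left(j,V \right)} = 157$ ($C{\left(j,V \right)} = 66 + 91 = 157$)
$h{\left(P \right)} = \frac{P^{2}}{2}$
$\left(872 - 5491\right) \left(h{\left(198 \right)} + C{\left(100,213 \right)}\right) = \left(872 - 5491\right) \left(\frac{198^{2}}{2} + 157\right) = - 4619 \left(\frac{1}{2} \cdot 39204 + 157\right) = - 4619 \left(19602 + 157\right) = \left(-4619\right) 19759 = -91266821$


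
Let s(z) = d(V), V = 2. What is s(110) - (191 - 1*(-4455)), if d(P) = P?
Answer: -4644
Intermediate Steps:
s(z) = 2
s(110) - (191 - 1*(-4455)) = 2 - (191 - 1*(-4455)) = 2 - (191 + 4455) = 2 - 1*4646 = 2 - 4646 = -4644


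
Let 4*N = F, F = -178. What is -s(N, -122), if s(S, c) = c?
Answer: 122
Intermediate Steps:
N = -89/2 (N = (¼)*(-178) = -89/2 ≈ -44.500)
-s(N, -122) = -1*(-122) = 122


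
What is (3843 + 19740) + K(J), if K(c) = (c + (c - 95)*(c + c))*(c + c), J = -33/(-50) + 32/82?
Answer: 24952304322901/1076890625 ≈ 23171.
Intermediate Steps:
J = 2153/2050 (J = -33*(-1/50) + 32*(1/82) = 33/50 + 16/41 = 2153/2050 ≈ 1.0502)
K(c) = 2*c*(c + 2*c*(-95 + c)) (K(c) = (c + (-95 + c)*(2*c))*(2*c) = (c + 2*c*(-95 + c))*(2*c) = 2*c*(c + 2*c*(-95 + c)))
(3843 + 19740) + K(J) = (3843 + 19740) + (2153/2050)**2*(-378 + 4*(2153/2050)) = 23583 + 4635409*(-378 + 4306/1025)/4202500 = 23583 + (4635409/4202500)*(-383144/1025) = 23583 - 444007286474/1076890625 = 24952304322901/1076890625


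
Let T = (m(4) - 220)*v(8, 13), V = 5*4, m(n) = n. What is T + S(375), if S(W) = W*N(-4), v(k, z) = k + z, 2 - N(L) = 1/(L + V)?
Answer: -60951/16 ≈ -3809.4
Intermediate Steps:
V = 20
N(L) = 2 - 1/(20 + L) (N(L) = 2 - 1/(L + 20) = 2 - 1/(20 + L))
S(W) = 31*W/16 (S(W) = W*((39 + 2*(-4))/(20 - 4)) = W*((39 - 8)/16) = W*((1/16)*31) = W*(31/16) = 31*W/16)
T = -4536 (T = (4 - 220)*(8 + 13) = -216*21 = -4536)
T + S(375) = -4536 + (31/16)*375 = -4536 + 11625/16 = -60951/16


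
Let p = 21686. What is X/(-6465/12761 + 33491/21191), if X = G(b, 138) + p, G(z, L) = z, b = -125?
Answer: 5830490065911/290378836 ≈ 20079.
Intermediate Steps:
X = 21561 (X = -125 + 21686 = 21561)
X/(-6465/12761 + 33491/21191) = 21561/(-6465/12761 + 33491/21191) = 21561/(290378836/270418351) = 21561*(270418351/290378836) = 5830490065911/290378836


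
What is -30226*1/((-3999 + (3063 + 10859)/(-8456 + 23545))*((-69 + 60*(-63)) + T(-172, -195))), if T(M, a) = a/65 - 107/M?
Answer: -78445779608/39962829612193 ≈ -0.0019630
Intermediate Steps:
T(M, a) = -107/M + a/65 (T(M, a) = a*(1/65) - 107/M = a/65 - 107/M = -107/M + a/65)
-30226*1/((-3999 + (3063 + 10859)/(-8456 + 23545))*((-69 + 60*(-63)) + T(-172, -195))) = -30226*1/((-3999 + (3063 + 10859)/(-8456 + 23545))*((-69 + 60*(-63)) + (-107/(-172) + (1/65)*(-195)))) = -30226*1/((-3999 + 13922/15089)*((-69 - 3780) + (-107*(-1/172) - 3))) = -30226*1/((-3999 + 13922*(1/15089))*(-3849 + (107/172 - 3))) = -30226*1/((-3999 + 13922/15089)*(-3849 - 409/172)) = -30226/((-60326989/15089*(-662437/172))) = -30226/39962829612193/2595308 = -30226*2595308/39962829612193 = -78445779608/39962829612193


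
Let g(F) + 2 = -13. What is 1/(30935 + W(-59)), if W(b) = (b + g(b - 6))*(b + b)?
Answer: 1/39667 ≈ 2.5210e-5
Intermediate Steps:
g(F) = -15 (g(F) = -2 - 13 = -15)
W(b) = 2*b*(-15 + b) (W(b) = (b - 15)*(b + b) = (-15 + b)*(2*b) = 2*b*(-15 + b))
1/(30935 + W(-59)) = 1/(30935 + 2*(-59)*(-15 - 59)) = 1/(30935 + 2*(-59)*(-74)) = 1/(30935 + 8732) = 1/39667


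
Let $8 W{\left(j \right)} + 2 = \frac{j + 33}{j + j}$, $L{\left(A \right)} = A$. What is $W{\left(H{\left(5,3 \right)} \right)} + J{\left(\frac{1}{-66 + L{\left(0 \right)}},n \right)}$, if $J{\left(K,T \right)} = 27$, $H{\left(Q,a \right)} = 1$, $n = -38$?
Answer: $\frac{231}{8} \approx 28.875$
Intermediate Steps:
$W{\left(j \right)} = - \frac{1}{4} + \frac{33 + j}{16 j}$ ($W{\left(j \right)} = - \frac{1}{4} + \frac{\left(j + 33\right) \frac{1}{j + j}}{8} = - \frac{1}{4} + \frac{\left(33 + j\right) \frac{1}{2 j}}{8} = - \frac{1}{4} + \frac{\frac{1}{2} \frac{1}{j} \left(33 + j\right)}{8} = - \frac{1}{4} + \frac{33 + j}{16 j}$)
$W{\left(H{\left(5,3 \right)} \right)} + J{\left(\frac{1}{-66 + L{\left(0 \right)}},n \right)} = \frac{3 \left(11 - 1\right)}{16 \cdot 1} + 27 = \frac{3}{16} \cdot 1 \left(11 - 1\right) + 27 = \frac{3}{16} \cdot 1 \cdot 10 + 27 = \frac{15}{8} + 27 = \frac{231}{8}$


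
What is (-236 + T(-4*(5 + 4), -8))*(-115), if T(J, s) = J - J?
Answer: 27140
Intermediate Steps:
T(J, s) = 0
(-236 + T(-4*(5 + 4), -8))*(-115) = (-236 + 0)*(-115) = -236*(-115) = 27140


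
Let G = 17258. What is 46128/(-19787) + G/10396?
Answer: -69031321/102852826 ≈ -0.67117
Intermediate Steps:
46128/(-19787) + G/10396 = 46128/(-19787) + 17258/10396 = 46128*(-1/19787) + 17258*(1/10396) = -46128/19787 + 8629/5198 = -69031321/102852826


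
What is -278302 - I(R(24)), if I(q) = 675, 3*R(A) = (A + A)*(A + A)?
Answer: -278977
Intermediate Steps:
R(A) = 4*A²/3 (R(A) = ((A + A)*(A + A))/3 = ((2*A)*(2*A))/3 = (4*A²)/3 = 4*A²/3)
-278302 - I(R(24)) = -278302 - 1*675 = -278302 - 675 = -278977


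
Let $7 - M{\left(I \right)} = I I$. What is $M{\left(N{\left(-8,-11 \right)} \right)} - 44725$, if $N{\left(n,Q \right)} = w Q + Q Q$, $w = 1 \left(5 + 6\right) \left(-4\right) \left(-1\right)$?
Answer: $-176487$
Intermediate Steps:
$w = 44$ ($w = 1 \cdot 11 \left(-4\right) \left(-1\right) = 11 \left(-4\right) \left(-1\right) = \left(-44\right) \left(-1\right) = 44$)
$N{\left(n,Q \right)} = Q^{2} + 44 Q$ ($N{\left(n,Q \right)} = 44 Q + Q Q = 44 Q + Q^{2} = Q^{2} + 44 Q$)
$M{\left(I \right)} = 7 - I^{2}$ ($M{\left(I \right)} = 7 - I I = 7 - I^{2}$)
$M{\left(N{\left(-8,-11 \right)} \right)} - 44725 = \left(7 - \left(- 11 \left(44 - 11\right)\right)^{2}\right) - 44725 = \left(7 - \left(\left(-11\right) 33\right)^{2}\right) - 44725 = \left(7 - \left(-363\right)^{2}\right) - 44725 = \left(7 - 131769\right) - 44725 = -131762 - 44725 = -176487$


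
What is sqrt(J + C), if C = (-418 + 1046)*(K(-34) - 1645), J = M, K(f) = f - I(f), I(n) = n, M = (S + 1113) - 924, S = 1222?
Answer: I*sqrt(1031649) ≈ 1015.7*I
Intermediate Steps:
M = 1411 (M = (1222 + 1113) - 924 = 2335 - 924 = 1411)
K(f) = 0 (K(f) = f - f = 0)
J = 1411
C = -1033060 (C = (-418 + 1046)*(0 - 1645) = 628*(-1645) = -1033060)
sqrt(J + C) = sqrt(1411 - 1033060) = sqrt(-1031649) = I*sqrt(1031649)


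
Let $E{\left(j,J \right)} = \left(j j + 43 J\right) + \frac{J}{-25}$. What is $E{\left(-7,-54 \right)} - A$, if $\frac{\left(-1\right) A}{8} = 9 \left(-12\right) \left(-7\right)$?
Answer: $\frac{94429}{25} \approx 3777.2$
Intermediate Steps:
$E{\left(j,J \right)} = j^{2} + \frac{1074 J}{25}$ ($E{\left(j,J \right)} = \left(j^{2} + 43 J\right) + J \left(- \frac{1}{25}\right) = \left(j^{2} + 43 J\right) - \frac{J}{25} = j^{2} + \frac{1074 J}{25}$)
$A = -6048$ ($A = - 8 \cdot 9 \left(-12\right) \left(-7\right) = - 8 \left(\left(-108\right) \left(-7\right)\right) = \left(-8\right) 756 = -6048$)
$E{\left(-7,-54 \right)} - A = \left(\left(-7\right)^{2} + \frac{1074}{25} \left(-54\right)\right) - -6048 = \left(49 - \frac{57996}{25}\right) + 6048 = - \frac{56771}{25} + 6048 = \frac{94429}{25}$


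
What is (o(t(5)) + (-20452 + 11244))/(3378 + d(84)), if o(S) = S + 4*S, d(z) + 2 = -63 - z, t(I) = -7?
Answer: -9243/3229 ≈ -2.8625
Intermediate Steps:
d(z) = -65 - z (d(z) = -2 + (-63 - z) = -65 - z)
o(S) = 5*S
(o(t(5)) + (-20452 + 11244))/(3378 + d(84)) = (5*(-7) + (-20452 + 11244))/(3378 + (-65 - 1*84)) = (-35 - 9208)/(3378 + (-65 - 84)) = -9243/(3378 - 149) = -9243/3229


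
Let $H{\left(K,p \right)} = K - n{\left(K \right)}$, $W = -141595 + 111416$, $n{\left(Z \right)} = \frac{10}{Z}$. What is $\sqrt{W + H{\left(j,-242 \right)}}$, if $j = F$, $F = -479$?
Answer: $\frac{2 i \sqrt{1758549347}}{479} \approx 175.09 i$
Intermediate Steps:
$W = -30179$
$j = -479$
$H{\left(K,p \right)} = K - \frac{10}{K}$
$\sqrt{W + H{\left(j,-242 \right)}} = \sqrt{-30179 - \left(479 + \frac{10}{-479}\right)} = \sqrt{-30179 - \frac{229431}{479}} = \sqrt{- \frac{14685172}{479}} = \frac{2 i \sqrt{1758549347}}{479}$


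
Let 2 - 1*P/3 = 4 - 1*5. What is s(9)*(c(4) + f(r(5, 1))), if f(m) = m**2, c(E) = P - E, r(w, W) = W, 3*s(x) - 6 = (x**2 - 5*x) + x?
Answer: 102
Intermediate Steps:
P = 9 (P = 6 - 3*(4 - 1*5) = 6 - 3*(4 - 5) = 6 - 3*(-1) = 6 + 3 = 9)
s(x) = 2 - 4*x/3 + x**2/3 (s(x) = 2 + ((x**2 - 5*x) + x)/3 = 2 + (x**2 - 4*x)/3 = 2 + (-4*x/3 + x**2/3) = 2 - 4*x/3 + x**2/3)
c(E) = 9 - E
s(9)*(c(4) + f(r(5, 1))) = (2 - 4/3*9 + (1/3)*9**2)*((9 - 1*4) + 1**2) = (2 - 12 + (1/3)*81)*((9 - 4) + 1) = (2 - 12 + 27)*(5 + 1) = 17*6 = 102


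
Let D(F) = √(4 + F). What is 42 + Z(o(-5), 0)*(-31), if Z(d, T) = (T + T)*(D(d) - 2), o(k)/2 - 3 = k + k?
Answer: 42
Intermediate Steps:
o(k) = 6 + 4*k (o(k) = 6 + 2*(k + k) = 6 + 2*(2*k) = 6 + 4*k)
Z(d, T) = 2*T*(-2 + √(4 + d)) (Z(d, T) = (T + T)*(√(4 + d) - 2) = (2*T)*(-2 + √(4 + d)) = 2*T*(-2 + √(4 + d)))
42 + Z(o(-5), 0)*(-31) = 42 + (2*0*(-2 + √(4 + (6 + 4*(-5)))))*(-31) = 42 + (2*0*(-2 + √(4 + (6 - 20))))*(-31) = 42 + (2*0*(-2 + √(4 - 14)))*(-31) = 42 + (2*0*(-2 + √(-10)))*(-31) = 42 + (2*0*(-2 + I*√10))*(-31) = 42 + 0*(-31) = 42 + 0 = 42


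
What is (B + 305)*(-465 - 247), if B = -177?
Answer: -91136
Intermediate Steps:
(B + 305)*(-465 - 247) = (-177 + 305)*(-465 - 247) = 128*(-712) = -91136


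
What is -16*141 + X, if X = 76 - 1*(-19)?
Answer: -2161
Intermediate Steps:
X = 95 (X = 76 + 19 = 95)
-16*141 + X = -16*141 + 95 = -2256 + 95 = -2161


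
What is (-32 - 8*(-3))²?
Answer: 64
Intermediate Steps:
(-32 - 8*(-3))² = (-32 + 24)² = (-8)² = 64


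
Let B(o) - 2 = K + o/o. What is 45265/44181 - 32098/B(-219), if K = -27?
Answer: 236534683/176724 ≈ 1338.4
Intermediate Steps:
B(o) = -24 (B(o) = 2 + (-27 + o/o) = 2 + (-27 + 1) = 2 - 26 = -24)
45265/44181 - 32098/B(-219) = 45265/44181 - 32098/(-24) = 45265*(1/44181) - 32098*(-1/24) = 45265/44181 + 16049/12 = 236534683/176724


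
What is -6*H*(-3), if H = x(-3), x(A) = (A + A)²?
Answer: 648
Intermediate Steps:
x(A) = 4*A² (x(A) = (2*A)² = 4*A²)
H = 36 (H = 4*(-3)² = 4*9 = 36)
-6*H*(-3) = -6*36*(-3) = -216*(-3) = 648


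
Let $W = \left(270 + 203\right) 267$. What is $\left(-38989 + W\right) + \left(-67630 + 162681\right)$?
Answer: $182353$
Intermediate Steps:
$W = 126291$ ($W = 473 \cdot 267 = 126291$)
$\left(-38989 + W\right) + \left(-67630 + 162681\right) = \left(-38989 + 126291\right) + \left(-67630 + 162681\right) = 87302 + 95051 = 182353$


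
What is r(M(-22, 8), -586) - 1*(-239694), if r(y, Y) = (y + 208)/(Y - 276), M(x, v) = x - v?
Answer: 103308025/431 ≈ 2.3969e+5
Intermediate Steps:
r(y, Y) = (208 + y)/(-276 + Y)
r(M(-22, 8), -586) - 1*(-239694) = (208 + (-22 - 1*8))/(-276 - 586) - 1*(-239694) = (208 + (-22 - 8))/(-862) + 239694 = -(208 - 30)/862 + 239694 = -1/862*178 + 239694 = -89/431 + 239694 = 103308025/431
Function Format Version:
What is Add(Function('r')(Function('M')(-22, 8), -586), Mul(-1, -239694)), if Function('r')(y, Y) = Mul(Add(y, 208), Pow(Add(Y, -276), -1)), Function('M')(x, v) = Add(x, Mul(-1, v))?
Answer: Rational(103308025, 431) ≈ 2.3969e+5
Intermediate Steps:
Function('r')(y, Y) = Mul(Pow(Add(-276, Y), -1), Add(208, y)) (Function('r')(y, Y) = Mul(Add(208, y), Pow(Add(-276, Y), -1)) = Mul(Pow(Add(-276, Y), -1), Add(208, y)))
Add(Function('r')(Function('M')(-22, 8), -586), Mul(-1, -239694)) = Add(Mul(Pow(Add(-276, -586), -1), Add(208, Add(-22, Mul(-1, 8)))), Mul(-1, -239694)) = Add(Mul(Pow(-862, -1), Add(208, Add(-22, -8))), 239694) = Add(Mul(Rational(-1, 862), Add(208, -30)), 239694) = Add(Mul(Rational(-1, 862), 178), 239694) = Add(Rational(-89, 431), 239694) = Rational(103308025, 431)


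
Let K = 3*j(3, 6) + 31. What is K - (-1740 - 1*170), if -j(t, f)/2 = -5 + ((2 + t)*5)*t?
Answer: 1521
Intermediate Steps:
j(t, f) = 10 - 2*t*(10 + 5*t) (j(t, f) = -2*(-5 + ((2 + t)*5)*t) = -2*(-5 + (10 + 5*t)*t) = -2*(-5 + t*(10 + 5*t)) = 10 - 2*t*(10 + 5*t))
K = -389 (K = 3*(10 - 20*3 - 10*3²) + 31 = 3*(10 - 60 - 10*9) + 31 = 3*(10 - 60 - 90) + 31 = 3*(-140) + 31 = -420 + 31 = -389)
K - (-1740 - 1*170) = -389 - (-1740 - 1*170) = -389 - (-1740 - 170) = -389 - 1*(-1910) = -389 + 1910 = 1521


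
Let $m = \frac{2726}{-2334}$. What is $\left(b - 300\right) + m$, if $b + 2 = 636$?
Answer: $\frac{388415}{1167} \approx 332.83$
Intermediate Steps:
$b = 634$ ($b = -2 + 636 = 634$)
$m = - \frac{1363}{1167}$ ($m = 2726 \left(- \frac{1}{2334}\right) = - \frac{1363}{1167} \approx -1.168$)
$\left(b - 300\right) + m = \left(634 - 300\right) - \frac{1363}{1167} = 334 - \frac{1363}{1167} = \frac{388415}{1167}$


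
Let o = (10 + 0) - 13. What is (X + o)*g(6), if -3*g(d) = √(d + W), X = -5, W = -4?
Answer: 8*√2/3 ≈ 3.7712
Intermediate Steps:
g(d) = -√(-4 + d)/3 (g(d) = -√(d - 4)/3 = -√(-4 + d)/3)
o = -3 (o = 10 - 13 = -3)
(X + o)*g(6) = (-5 - 3)*(-√(-4 + 6)/3) = -(-8)*√2/3 = 8*√2/3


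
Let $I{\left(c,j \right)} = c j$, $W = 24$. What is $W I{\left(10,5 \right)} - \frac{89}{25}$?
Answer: $\frac{29911}{25} \approx 1196.4$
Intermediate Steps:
$W I{\left(10,5 \right)} - \frac{89}{25} = 24 \cdot 10 \cdot 5 - \frac{89}{25} = 24 \cdot 50 - \frac{89}{25} = 1200 - \frac{89}{25} = \frac{29911}{25}$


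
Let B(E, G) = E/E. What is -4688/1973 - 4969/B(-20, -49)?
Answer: -9808525/1973 ≈ -4971.4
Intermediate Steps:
B(E, G) = 1
-4688/1973 - 4969/B(-20, -49) = -4688/1973 - 4969/1 = -4688*1/1973 - 4969*1 = -4688/1973 - 4969 = -9808525/1973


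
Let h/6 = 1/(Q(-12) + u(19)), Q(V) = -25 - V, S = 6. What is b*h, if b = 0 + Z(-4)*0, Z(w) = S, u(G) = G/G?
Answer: 0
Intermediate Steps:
u(G) = 1
Z(w) = 6
b = 0 (b = 0 + 6*0 = 0 + 0 = 0)
h = -½ (h = 6/((-25 - 1*(-12)) + 1) = 6/((-25 + 12) + 1) = 6/(-13 + 1) = 6/(-12) = 6*(-1/12) = -½ ≈ -0.50000)
b*h = 0*(-½) = 0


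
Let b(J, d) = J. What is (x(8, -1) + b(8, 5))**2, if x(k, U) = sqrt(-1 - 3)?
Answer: 60 + 32*I ≈ 60.0 + 32.0*I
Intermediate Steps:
x(k, U) = 2*I (x(k, U) = sqrt(-4) = 2*I)
(x(8, -1) + b(8, 5))**2 = (2*I + 8)**2 = (8 + 2*I)**2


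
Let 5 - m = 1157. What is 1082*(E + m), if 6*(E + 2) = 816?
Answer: -1101476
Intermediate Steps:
m = -1152 (m = 5 - 1*1157 = 5 - 1157 = -1152)
E = 134 (E = -2 + (⅙)*816 = -2 + 136 = 134)
1082*(E + m) = 1082*(134 - 1152) = 1082*(-1018) = -1101476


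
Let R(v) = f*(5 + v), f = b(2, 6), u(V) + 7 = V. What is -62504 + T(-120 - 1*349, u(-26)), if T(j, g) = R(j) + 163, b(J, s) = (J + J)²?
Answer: -69765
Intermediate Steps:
u(V) = -7 + V
b(J, s) = 4*J² (b(J, s) = (2*J)² = 4*J²)
f = 16 (f = 4*2² = 4*4 = 16)
R(v) = 80 + 16*v (R(v) = 16*(5 + v) = 80 + 16*v)
T(j, g) = 243 + 16*j (T(j, g) = (80 + 16*j) + 163 = 243 + 16*j)
-62504 + T(-120 - 1*349, u(-26)) = -62504 + (243 + 16*(-120 - 1*349)) = -62504 + (243 + 16*(-120 - 349)) = -62504 + (243 + 16*(-469)) = -62504 + (243 - 7504) = -62504 - 7261 = -69765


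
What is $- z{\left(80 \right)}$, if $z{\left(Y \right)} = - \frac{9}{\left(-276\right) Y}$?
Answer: $- \frac{3}{7360} \approx -0.00040761$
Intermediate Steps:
$z{\left(Y \right)} = \frac{3}{92 Y}$ ($z{\left(Y \right)} = - 9 \left(- \frac{1}{276 Y}\right) = \frac{3}{92 Y}$)
$- z{\left(80 \right)} = - \frac{3}{92 \cdot 80} = \left(-1\right) \frac{3}{7360} = - \frac{3}{7360}$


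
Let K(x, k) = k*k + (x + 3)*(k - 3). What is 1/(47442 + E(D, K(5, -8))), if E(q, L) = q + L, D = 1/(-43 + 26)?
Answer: 17/806105 ≈ 2.1089e-5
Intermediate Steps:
D = -1/17 (D = 1/(-17) = -1/17 ≈ -0.058824)
K(x, k) = k² + (-3 + k)*(3 + x) (K(x, k) = k² + (3 + x)*(-3 + k) = k² + (-3 + k)*(3 + x))
E(q, L) = L + q
1/(47442 + E(D, K(5, -8))) = 1/(47442 + ((-9 + (-8)² - 3*5 + 3*(-8) - 8*5) - 1/17)) = 1/(47442 + ((-9 + 64 - 15 - 24 - 40) - 1/17)) = 1/(47442 + (-24 - 1/17)) = 1/(47442 - 409/17) = 1/(806105/17) = 17/806105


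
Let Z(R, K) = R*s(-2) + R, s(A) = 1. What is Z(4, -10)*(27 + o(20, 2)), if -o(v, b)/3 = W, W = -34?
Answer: 1032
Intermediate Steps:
Z(R, K) = 2*R (Z(R, K) = R*1 + R = R + R = 2*R)
o(v, b) = 102 (o(v, b) = -3*(-34) = 102)
Z(4, -10)*(27 + o(20, 2)) = (2*4)*(27 + 102) = 8*129 = 1032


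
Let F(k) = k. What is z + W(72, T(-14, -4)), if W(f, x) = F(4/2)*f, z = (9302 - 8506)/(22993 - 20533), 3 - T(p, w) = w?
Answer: 88759/615 ≈ 144.32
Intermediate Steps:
T(p, w) = 3 - w
z = 199/615 (z = 796/2460 = 796*(1/2460) = 199/615 ≈ 0.32358)
W(f, x) = 2*f (W(f, x) = (4/2)*f = (4*(½))*f = 2*f)
z + W(72, T(-14, -4)) = 199/615 + 2*72 = 199/615 + 144 = 88759/615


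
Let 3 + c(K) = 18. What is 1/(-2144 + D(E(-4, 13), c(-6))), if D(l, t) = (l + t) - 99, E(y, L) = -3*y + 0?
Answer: -1/2216 ≈ -0.00045126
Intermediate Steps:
E(y, L) = -3*y
c(K) = 15 (c(K) = -3 + 18 = 15)
D(l, t) = -99 + l + t
1/(-2144 + D(E(-4, 13), c(-6))) = 1/(-2144 + (-99 - 3*(-4) + 15)) = 1/(-2144 + (-99 + 12 + 15)) = 1/(-2144 - 72) = 1/(-2216) = -1/2216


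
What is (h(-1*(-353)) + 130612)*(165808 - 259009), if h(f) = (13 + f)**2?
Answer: -24658002168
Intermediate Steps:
(h(-1*(-353)) + 130612)*(165808 - 259009) = ((13 - 1*(-353))**2 + 130612)*(165808 - 259009) = ((13 + 353)**2 + 130612)*(-93201) = (366**2 + 130612)*(-93201) = (133956 + 130612)*(-93201) = 264568*(-93201) = -24658002168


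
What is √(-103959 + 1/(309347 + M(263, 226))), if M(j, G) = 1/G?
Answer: I*√56458364321526382257/23304141 ≈ 322.43*I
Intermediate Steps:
√(-103959 + 1/(309347 + M(263, 226))) = √(-103959 + 1/(309347 + 1/226)) = √(-103959 + 1/(69912423/226)) = √(-103959 + 226/69912423) = √(-7268025582431/69912423) = I*√56458364321526382257/23304141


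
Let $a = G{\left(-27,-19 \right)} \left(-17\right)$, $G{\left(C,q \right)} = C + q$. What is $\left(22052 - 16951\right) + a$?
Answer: $5883$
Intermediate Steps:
$a = 782$ ($a = \left(-27 - 19\right) \left(-17\right) = \left(-46\right) \left(-17\right) = 782$)
$\left(22052 - 16951\right) + a = \left(22052 - 16951\right) + 782 = 5101 + 782 = 5883$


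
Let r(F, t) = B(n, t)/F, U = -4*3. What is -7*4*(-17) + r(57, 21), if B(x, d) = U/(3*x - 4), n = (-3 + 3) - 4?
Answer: 36177/76 ≈ 476.01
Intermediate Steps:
n = -4 (n = 0 - 4 = -4)
U = -12
B(x, d) = -12/(-4 + 3*x) (B(x, d) = -12/(3*x - 4) = -12/(-4 + 3*x))
r(F, t) = 3/(4*F) (r(F, t) = (-12/(-4 + 3*(-4)))/F = (-12/(-4 - 12))/F = (-12/(-16))/F = (-12*(-1/16))/F = 3/(4*F))
-7*4*(-17) + r(57, 21) = -7*4*(-17) + (¾)/57 = -28*(-17) + (¾)*(1/57) = 476 + 1/76 = 36177/76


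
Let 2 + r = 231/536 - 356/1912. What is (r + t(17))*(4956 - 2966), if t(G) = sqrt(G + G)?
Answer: -223726745/64052 + 1990*sqrt(34) ≈ 8110.7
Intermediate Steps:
t(G) = sqrt(2)*sqrt(G) (t(G) = sqrt(2*G) = sqrt(2)*sqrt(G))
r = -224851/128104 (r = -2 + (231/536 - 356/1912) = -2 + (231*(1/536) - 356*1/1912) = -2 + (231/536 - 89/478) = -2 + 31357/128104 = -224851/128104 ≈ -1.7552)
(r + t(17))*(4956 - 2966) = (-224851/128104 + sqrt(2)*sqrt(17))*(4956 - 2966) = (-224851/128104 + sqrt(34))*1990 = -223726745/64052 + 1990*sqrt(34)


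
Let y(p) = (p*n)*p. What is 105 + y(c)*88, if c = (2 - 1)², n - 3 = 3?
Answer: 633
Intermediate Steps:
n = 6 (n = 3 + 3 = 6)
c = 1 (c = 1² = 1)
y(p) = 6*p² (y(p) = (p*6)*p = (6*p)*p = 6*p²)
105 + y(c)*88 = 105 + (6*1²)*88 = 105 + (6*1)*88 = 105 + 6*88 = 105 + 528 = 633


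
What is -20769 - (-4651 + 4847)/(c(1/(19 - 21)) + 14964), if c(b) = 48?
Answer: -77946106/3753 ≈ -20769.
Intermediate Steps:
-20769 - (-4651 + 4847)/(c(1/(19 - 21)) + 14964) = -20769 - (-4651 + 4847)/(48 + 14964) = -20769 - 196/15012 = -20769 - 1*49/3753 = -20769 - 49/3753 = -77946106/3753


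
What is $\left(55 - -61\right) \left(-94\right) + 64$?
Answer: $-10840$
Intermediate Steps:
$\left(55 - -61\right) \left(-94\right) + 64 = \left(55 + 61\right) \left(-94\right) + 64 = 116 \left(-94\right) + 64 = -10904 + 64 = -10840$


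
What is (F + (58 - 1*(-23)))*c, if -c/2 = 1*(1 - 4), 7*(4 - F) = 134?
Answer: 2766/7 ≈ 395.14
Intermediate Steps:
F = -106/7 (F = 4 - ⅐*134 = 4 - 134/7 = -106/7 ≈ -15.143)
c = 6 (c = -2*(1 - 4) = -2*(-3) = 6)
(F + (58 - 1*(-23)))*c = (-106/7 + (58 - 1*(-23)))*6 = (-106/7 + (58 + 23))*6 = (-106/7 + 81)*6 = (461/7)*6 = 2766/7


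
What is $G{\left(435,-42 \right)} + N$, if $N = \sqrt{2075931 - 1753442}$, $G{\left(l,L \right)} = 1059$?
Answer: $1059 + \sqrt{322489} \approx 1626.9$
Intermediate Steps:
$N = \sqrt{322489} \approx 567.88$
$G{\left(435,-42 \right)} + N = 1059 + \sqrt{322489}$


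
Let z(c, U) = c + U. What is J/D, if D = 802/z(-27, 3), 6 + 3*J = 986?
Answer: -3920/401 ≈ -9.7756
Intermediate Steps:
z(c, U) = U + c
J = 980/3 (J = -2 + (⅓)*986 = -2 + 986/3 = 980/3 ≈ 326.67)
D = -401/12 (D = 802/(3 - 27) = 802/(-24) = 802*(-1/24) = -401/12 ≈ -33.417)
J/D = 980/(3*(-401/12)) = (980/3)*(-12/401) = -3920/401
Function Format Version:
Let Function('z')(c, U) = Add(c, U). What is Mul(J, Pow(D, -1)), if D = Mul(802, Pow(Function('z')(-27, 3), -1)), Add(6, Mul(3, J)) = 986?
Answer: Rational(-3920, 401) ≈ -9.7756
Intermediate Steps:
Function('z')(c, U) = Add(U, c)
J = Rational(980, 3) (J = Add(-2, Mul(Rational(1, 3), 986)) = Add(-2, Rational(986, 3)) = Rational(980, 3) ≈ 326.67)
D = Rational(-401, 12) (D = Mul(802, Pow(Add(3, -27), -1)) = Mul(802, Pow(-24, -1)) = Mul(802, Rational(-1, 24)) = Rational(-401, 12) ≈ -33.417)
Mul(J, Pow(D, -1)) = Mul(Rational(980, 3), Pow(Rational(-401, 12), -1)) = Mul(Rational(980, 3), Rational(-12, 401)) = Rational(-3920, 401)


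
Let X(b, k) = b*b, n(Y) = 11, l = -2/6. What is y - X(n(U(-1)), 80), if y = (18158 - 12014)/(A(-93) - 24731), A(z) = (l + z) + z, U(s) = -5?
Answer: -8851/73 ≈ -121.25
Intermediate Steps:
l = -⅓ (l = -2*⅙ = -⅓ ≈ -0.33333)
X(b, k) = b²
A(z) = -⅓ + 2*z (A(z) = (-⅓ + z) + z = -⅓ + 2*z)
y = -18/73 (y = (18158 - 12014)/((-⅓ + 2*(-93)) - 24731) = 6144/((-⅓ - 186) - 24731) = 6144/(-559/3 - 24731) = 6144/(-74752/3) = 6144*(-3/74752) = -18/73 ≈ -0.24658)
y - X(n(U(-1)), 80) = -18/73 - 1*11² = -18/73 - 1*121 = -18/73 - 121 = -8851/73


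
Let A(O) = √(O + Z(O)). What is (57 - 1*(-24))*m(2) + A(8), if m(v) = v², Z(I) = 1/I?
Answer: 324 + √130/4 ≈ 326.85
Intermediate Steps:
Z(I) = 1/I
A(O) = √(O + 1/O)
(57 - 1*(-24))*m(2) + A(8) = (57 - 1*(-24))*2² + √(8 + 1/8) = (57 + 24)*4 + √(8 + ⅛) = 81*4 + √(65/8) = 324 + √130/4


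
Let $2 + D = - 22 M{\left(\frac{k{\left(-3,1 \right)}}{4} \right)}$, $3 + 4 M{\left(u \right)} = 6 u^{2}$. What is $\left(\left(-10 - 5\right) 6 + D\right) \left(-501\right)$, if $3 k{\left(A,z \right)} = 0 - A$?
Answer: $\frac{621741}{16} \approx 38859.0$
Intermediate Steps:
$k{\left(A,z \right)} = - \frac{A}{3}$ ($k{\left(A,z \right)} = \frac{0 - A}{3} = \frac{\left(-1\right) A}{3} = - \frac{A}{3}$)
$M{\left(u \right)} = - \frac{3}{4} + \frac{3 u^{2}}{2}$ ($M{\left(u \right)} = - \frac{3}{4} + \frac{6 u^{2}}{4} = - \frac{3}{4} + \frac{3 u^{2}}{2}$)
$D = \frac{199}{16}$ ($D = -2 - 22 \left(- \frac{3}{4} + \frac{3 \left(\frac{\left(- \frac{1}{3}\right) \left(-3\right)}{4}\right)^{2}}{2}\right) = -2 - 22 \left(- \frac{3}{4} + \frac{3 \left(1 \cdot \frac{1}{4}\right)^{2}}{2}\right) = -2 - 22 \left(- \frac{3}{4} + \frac{3}{2 \cdot 16}\right) = -2 - 22 \left(- \frac{3}{4} + \frac{3}{2} \cdot \frac{1}{16}\right) = -2 - 22 \left(- \frac{3}{4} + \frac{3}{32}\right) = -2 - - \frac{231}{16} = -2 + \frac{231}{16} = \frac{199}{16} \approx 12.438$)
$\left(\left(-10 - 5\right) 6 + D\right) \left(-501\right) = \left(\left(-10 - 5\right) 6 + \frac{199}{16}\right) \left(-501\right) = \left(\left(-15\right) 6 + \frac{199}{16}\right) \left(-501\right) = \left(-90 + \frac{199}{16}\right) \left(-501\right) = \left(- \frac{1241}{16}\right) \left(-501\right) = \frac{621741}{16}$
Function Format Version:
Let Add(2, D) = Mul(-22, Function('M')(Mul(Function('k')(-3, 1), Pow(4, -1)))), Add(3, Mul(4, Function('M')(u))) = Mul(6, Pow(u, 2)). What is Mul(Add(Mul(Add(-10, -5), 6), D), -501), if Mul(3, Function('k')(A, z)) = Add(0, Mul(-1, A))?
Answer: Rational(621741, 16) ≈ 38859.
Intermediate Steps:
Function('k')(A, z) = Mul(Rational(-1, 3), A) (Function('k')(A, z) = Mul(Rational(1, 3), Add(0, Mul(-1, A))) = Mul(Rational(1, 3), Mul(-1, A)) = Mul(Rational(-1, 3), A))
Function('M')(u) = Add(Rational(-3, 4), Mul(Rational(3, 2), Pow(u, 2))) (Function('M')(u) = Add(Rational(-3, 4), Mul(Rational(1, 4), Mul(6, Pow(u, 2)))) = Add(Rational(-3, 4), Mul(Rational(3, 2), Pow(u, 2))))
D = Rational(199, 16) (D = Add(-2, Mul(-22, Add(Rational(-3, 4), Mul(Rational(3, 2), Pow(Mul(Mul(Rational(-1, 3), -3), Pow(4, -1)), 2))))) = Add(-2, Mul(-22, Add(Rational(-3, 4), Mul(Rational(3, 2), Pow(Mul(1, Rational(1, 4)), 2))))) = Add(-2, Mul(-22, Add(Rational(-3, 4), Mul(Rational(3, 2), Pow(Rational(1, 4), 2))))) = Add(-2, Mul(-22, Add(Rational(-3, 4), Mul(Rational(3, 2), Rational(1, 16))))) = Add(-2, Mul(-22, Add(Rational(-3, 4), Rational(3, 32)))) = Add(-2, Mul(-22, Rational(-21, 32))) = Add(-2, Rational(231, 16)) = Rational(199, 16) ≈ 12.438)
Mul(Add(Mul(Add(-10, -5), 6), D), -501) = Mul(Add(Mul(Add(-10, -5), 6), Rational(199, 16)), -501) = Mul(Add(Mul(-15, 6), Rational(199, 16)), -501) = Mul(Add(-90, Rational(199, 16)), -501) = Mul(Rational(-1241, 16), -501) = Rational(621741, 16)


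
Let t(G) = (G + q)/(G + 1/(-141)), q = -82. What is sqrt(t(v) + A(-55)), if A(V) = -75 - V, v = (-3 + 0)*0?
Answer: sqrt(11542) ≈ 107.43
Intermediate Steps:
v = 0 (v = -3*0 = 0)
t(G) = (-82 + G)/(-1/141 + G) (t(G) = (G - 82)/(G + 1/(-141)) = (-82 + G)/(G - 1/141) = (-82 + G)/(-1/141 + G))
sqrt(t(v) + A(-55)) = sqrt(141*(-82 + 0)/(-1 + 141*0) + (-75 - 1*(-55))) = sqrt(141*(-82)/(-1 + 0) + (-75 + 55)) = sqrt(141*(-82)/(-1) - 20) = sqrt(141*(-1)*(-82) - 20) = sqrt(11562 - 20) = sqrt(11542)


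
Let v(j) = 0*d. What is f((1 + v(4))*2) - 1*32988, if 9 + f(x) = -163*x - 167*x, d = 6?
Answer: -33657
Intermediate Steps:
v(j) = 0 (v(j) = 0*6 = 0)
f(x) = -9 - 330*x (f(x) = -9 + (-163*x - 167*x) = -9 - 330*x)
f((1 + v(4))*2) - 1*32988 = (-9 - 330*(1 + 0)*2) - 1*32988 = (-9 - 330*2) - 32988 = (-9 - 660) - 32988 = -669 - 32988 = -33657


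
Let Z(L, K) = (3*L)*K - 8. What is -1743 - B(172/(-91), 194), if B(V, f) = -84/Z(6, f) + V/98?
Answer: -520713514/298753 ≈ -1743.0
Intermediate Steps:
Z(L, K) = -8 + 3*K*L (Z(L, K) = 3*K*L - 8 = -8 + 3*K*L)
B(V, f) = -84/(-8 + 18*f) + V/98 (B(V, f) = -84/(-8 + 3*f*6) + V/98 = -84/(-8 + 18*f) + V*(1/98) = -84/(-8 + 18*f) + V/98)
-1743 - B(172/(-91), 194) = -1743 - (-4116 + (172/(-91))*(-4 + 9*194))/(98*(-4 + 9*194)) = -1743 - (-4116 + (172*(-1/91))*(-4 + 1746))/(98*(-4 + 1746)) = -1743 - (-4116 - 172/91*1742)/(98*1742) = -1743 - (-4116 - 23048/7)/(98*1742) = -1743 - (-51860)/(98*1742*7) = -1743 - 1*(-12965/298753) = -1743 + 12965/298753 = -520713514/298753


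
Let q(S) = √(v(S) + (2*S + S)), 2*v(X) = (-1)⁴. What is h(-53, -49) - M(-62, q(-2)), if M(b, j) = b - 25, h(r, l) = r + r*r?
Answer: 2843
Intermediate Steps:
v(X) = ½ (v(X) = (½)*(-1)⁴ = (½)*1 = ½)
h(r, l) = r + r²
q(S) = √(½ + 3*S) (q(S) = √(½ + (2*S + S)) = √(½ + 3*S))
M(b, j) = -25 + b
h(-53, -49) - M(-62, q(-2)) = -53*(1 - 53) - (-25 - 62) = -53*(-52) - 1*(-87) = 2756 + 87 = 2843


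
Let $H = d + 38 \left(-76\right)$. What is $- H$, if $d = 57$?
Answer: $2831$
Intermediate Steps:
$H = -2831$ ($H = 57 + 38 \left(-76\right) = 57 - 2888 = -2831$)
$- H = \left(-1\right) \left(-2831\right) = 2831$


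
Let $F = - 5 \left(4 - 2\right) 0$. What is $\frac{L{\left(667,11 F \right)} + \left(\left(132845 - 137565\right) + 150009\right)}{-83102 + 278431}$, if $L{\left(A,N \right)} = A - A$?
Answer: $\frac{145289}{195329} \approx 0.74382$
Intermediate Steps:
$F = 0$ ($F = \left(-5\right) 2 \cdot 0 = \left(-10\right) 0 = 0$)
$L{\left(A,N \right)} = 0$
$\frac{L{\left(667,11 F \right)} + \left(\left(132845 - 137565\right) + 150009\right)}{-83102 + 278431} = \frac{0 + \left(\left(132845 - 137565\right) + 150009\right)}{-83102 + 278431} = \frac{0 + \left(-4720 + 150009\right)}{195329} = \left(0 + 145289\right) \frac{1}{195329} = 145289 \cdot \frac{1}{195329} = \frac{145289}{195329}$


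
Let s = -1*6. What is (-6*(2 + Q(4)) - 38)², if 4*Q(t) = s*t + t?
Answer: 400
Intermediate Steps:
s = -6
Q(t) = -5*t/4 (Q(t) = (-6*t + t)/4 = (-5*t)/4 = -5*t/4)
(-6*(2 + Q(4)) - 38)² = (-6*(2 - 5/4*4) - 38)² = (-6*(2 - 5) - 38)² = (-6*(-3) - 38)² = (18 - 38)² = (-20)² = 400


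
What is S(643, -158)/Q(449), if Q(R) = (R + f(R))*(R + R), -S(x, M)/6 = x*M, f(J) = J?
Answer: 152391/201601 ≈ 0.75590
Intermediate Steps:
S(x, M) = -6*M*x (S(x, M) = -6*x*M = -6*M*x)
Q(R) = 4*R² (Q(R) = (R + R)*(R + R) = (2*R)*(2*R) = 4*R²)
S(643, -158)/Q(449) = (-6*(-158)*643)/((4*449²)) = 609564/((4*201601)) = 609564/806404 = 609564*(1/806404) = 152391/201601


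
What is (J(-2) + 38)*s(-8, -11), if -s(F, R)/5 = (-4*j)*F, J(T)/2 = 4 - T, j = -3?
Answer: 24000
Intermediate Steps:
J(T) = 8 - 2*T (J(T) = 2*(4 - T) = 8 - 2*T)
s(F, R) = -60*F (s(F, R) = -5*(-4*(-3))*F = -60*F)
(J(-2) + 38)*s(-8, -11) = ((8 - 2*(-2)) + 38)*(-60*(-8)) = ((8 + 4) + 38)*480 = (12 + 38)*480 = 50*480 = 24000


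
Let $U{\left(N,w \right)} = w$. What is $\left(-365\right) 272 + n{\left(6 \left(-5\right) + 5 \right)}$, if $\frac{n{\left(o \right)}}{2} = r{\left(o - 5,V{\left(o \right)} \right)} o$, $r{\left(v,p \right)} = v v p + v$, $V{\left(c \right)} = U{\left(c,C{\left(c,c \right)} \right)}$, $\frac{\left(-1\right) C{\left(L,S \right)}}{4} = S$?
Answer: $-4597780$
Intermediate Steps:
$C{\left(L,S \right)} = - 4 S$
$V{\left(c \right)} = - 4 c$
$r{\left(v,p \right)} = v + p v^{2}$ ($r{\left(v,p \right)} = v^{2} p + v = p v^{2} + v = v + p v^{2}$)
$n{\left(o \right)} = 2 o \left(1 - 4 o \left(-5 + o\right)\right) \left(-5 + o\right)$ ($n{\left(o \right)} = 2 \left(o - 5\right) \left(1 + - 4 o \left(o - 5\right)\right) o = 2 \left(-5 + o\right) \left(1 + - 4 o \left(-5 + o\right)\right) o = 2 \left(-5 + o\right) \left(1 - 4 o \left(-5 + o\right)\right) o = 2 \left(1 - 4 o \left(-5 + o\right)\right) \left(-5 + o\right) o = 2 o \left(1 - 4 o \left(-5 + o\right)\right) \left(-5 + o\right)$)
$\left(-365\right) 272 + n{\left(6 \left(-5\right) + 5 \right)} = \left(-365\right) 272 + 2 \left(6 \left(-5\right) + 5\right) \left(1 - 4 \left(6 \left(-5\right) + 5\right) \left(-5 + \left(6 \left(-5\right) + 5\right)\right)\right) \left(-5 + \left(6 \left(-5\right) + 5\right)\right) = -99280 + 2 \left(-30 + 5\right) \left(1 - 4 \left(-30 + 5\right) \left(-5 + \left(-30 + 5\right)\right)\right) \left(-5 + \left(-30 + 5\right)\right) = -99280 + 2 \left(-25\right) \left(1 - - 100 \left(-5 - 25\right)\right) \left(-5 - 25\right) = -99280 + 2 \left(-25\right) \left(1 - \left(-100\right) \left(-30\right)\right) \left(-30\right) = -99280 + 2 \left(-25\right) \left(1 - 3000\right) \left(-30\right) = -99280 + 2 \left(-25\right) \left(-2999\right) \left(-30\right) = -99280 - 4498500 = -4597780$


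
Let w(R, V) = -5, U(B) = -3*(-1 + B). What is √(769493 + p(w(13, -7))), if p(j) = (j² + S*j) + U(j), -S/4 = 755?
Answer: 2*√196159 ≈ 885.80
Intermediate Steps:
S = -3020 (S = -4*755 = -3020)
U(B) = 3 - 3*B
p(j) = 3 + j² - 3023*j (p(j) = (j² - 3020*j) + (3 - 3*j) = 3 + j² - 3023*j)
√(769493 + p(w(13, -7))) = √(769493 + (3 + (-5)² - 3023*(-5))) = √(769493 + (3 + 25 + 15115)) = √(769493 + 15143) = √784636 = 2*√196159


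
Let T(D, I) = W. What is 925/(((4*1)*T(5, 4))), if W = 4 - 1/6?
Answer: 2775/46 ≈ 60.326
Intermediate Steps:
W = 23/6 (W = 4 - 1*1/6 = 4 - 1/6 = 23/6 ≈ 3.8333)
T(D, I) = 23/6
925/(((4*1)*T(5, 4))) = 925/(((4*1)*(23/6))) = 925/((4*(23/6))) = 925/(46/3) = 925*(3/46) = 2775/46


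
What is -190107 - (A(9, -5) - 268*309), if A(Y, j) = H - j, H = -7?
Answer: -107293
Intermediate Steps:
A(Y, j) = -7 - j
-190107 - (A(9, -5) - 268*309) = -190107 - ((-7 - 1*(-5)) - 268*309) = -190107 - ((-7 + 5) - 82812) = -190107 - (-2 - 82812) = -190107 - 1*(-82814) = -190107 + 82814 = -107293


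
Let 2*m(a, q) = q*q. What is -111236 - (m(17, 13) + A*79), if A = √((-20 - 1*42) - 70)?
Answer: -222641/2 - 158*I*√33 ≈ -1.1132e+5 - 907.64*I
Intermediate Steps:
m(a, q) = q²/2 (m(a, q) = (q*q)/2 = q²/2)
A = 2*I*√33 (A = √((-20 - 42) - 70) = √(-62 - 70) = √(-132) = 2*I*√33 ≈ 11.489*I)
-111236 - (m(17, 13) + A*79) = -111236 - ((½)*13² + (2*I*√33)*79) = -111236 - ((½)*169 + 158*I*√33) = -111236 - (169/2 + 158*I*√33) = -111236 + (-169/2 - 158*I*√33) = -222641/2 - 158*I*√33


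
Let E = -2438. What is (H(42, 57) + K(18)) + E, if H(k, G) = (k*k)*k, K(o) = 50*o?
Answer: 72550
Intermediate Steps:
H(k, G) = k³ (H(k, G) = k²*k = k³)
(H(42, 57) + K(18)) + E = (42³ + 50*18) - 2438 = (74088 + 900) - 2438 = 74988 - 2438 = 72550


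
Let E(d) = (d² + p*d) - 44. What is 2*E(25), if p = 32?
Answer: 2762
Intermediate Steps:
E(d) = -44 + d² + 32*d (E(d) = (d² + 32*d) - 44 = -44 + d² + 32*d)
2*E(25) = 2*(-44 + 25² + 32*25) = 2*(-44 + 625 + 800) = 2*1381 = 2762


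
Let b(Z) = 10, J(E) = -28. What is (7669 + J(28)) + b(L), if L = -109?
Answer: 7651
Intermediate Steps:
(7669 + J(28)) + b(L) = (7669 - 28) + 10 = 7641 + 10 = 7651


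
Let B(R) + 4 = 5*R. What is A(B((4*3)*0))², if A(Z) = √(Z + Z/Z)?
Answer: -3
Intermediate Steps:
B(R) = -4 + 5*R
A(Z) = √(1 + Z) (A(Z) = √(Z + 1) = √(1 + Z))
A(B((4*3)*0))² = (√(1 + (-4 + 5*((4*3)*0))))² = (√(1 + (-4 + 5*(12*0))))² = (√(1 + (-4 + 5*0)))² = (√(1 + (-4 + 0)))² = (√(1 - 4))² = (√(-3))² = (I*√3)² = -3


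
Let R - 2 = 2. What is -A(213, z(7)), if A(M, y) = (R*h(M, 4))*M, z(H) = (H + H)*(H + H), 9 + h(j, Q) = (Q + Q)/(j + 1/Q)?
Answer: 6513540/853 ≈ 7636.0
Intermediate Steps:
h(j, Q) = -9 + 2*Q/(j + 1/Q) (h(j, Q) = -9 + (Q + Q)/(j + 1/Q) = -9 + (2*Q)/(j + 1/Q) = -9 + 2*Q/(j + 1/Q))
R = 4 (R = 2 + 2 = 4)
z(H) = 4*H² (z(H) = (2*H)*(2*H) = 4*H²)
A(M, y) = 4*M*(23 - 36*M)/(1 + 4*M) (A(M, y) = (4*((-9 + 2*4² - 9*4*M)/(1 + 4*M)))*M = (4*((-9 + 2*16 - 36*M)/(1 + 4*M)))*M = (4*((-9 + 32 - 36*M)/(1 + 4*M)))*M = (4*((23 - 36*M)/(1 + 4*M)))*M = (4*(23 - 36*M)/(1 + 4*M))*M = 4*M*(23 - 36*M)/(1 + 4*M))
-A(213, z(7)) = -4*213*(23 - 36*213)/(1 + 4*213) = -4*213*(23 - 7668)/(1 + 852) = -4*213*(-7645)/853 = -1*(-6513540/853) = 6513540/853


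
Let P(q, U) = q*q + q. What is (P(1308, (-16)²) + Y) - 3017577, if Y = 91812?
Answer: -1213593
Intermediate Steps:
P(q, U) = q + q² (P(q, U) = q² + q = q + q²)
(P(1308, (-16)²) + Y) - 3017577 = (1308*(1 + 1308) + 91812) - 3017577 = (1308*1309 + 91812) - 3017577 = (1712172 + 91812) - 3017577 = 1803984 - 3017577 = -1213593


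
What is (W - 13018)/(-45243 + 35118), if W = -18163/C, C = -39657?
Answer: 516236663/401527125 ≈ 1.2857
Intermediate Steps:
W = 18163/39657 (W = -18163/(-39657) = -18163*(-1/39657) = 18163/39657 ≈ 0.45800)
(W - 13018)/(-45243 + 35118) = (18163/39657 - 13018)/(-45243 + 35118) = -516236663/39657/(-10125) = -516236663/39657*(-1/10125) = 516236663/401527125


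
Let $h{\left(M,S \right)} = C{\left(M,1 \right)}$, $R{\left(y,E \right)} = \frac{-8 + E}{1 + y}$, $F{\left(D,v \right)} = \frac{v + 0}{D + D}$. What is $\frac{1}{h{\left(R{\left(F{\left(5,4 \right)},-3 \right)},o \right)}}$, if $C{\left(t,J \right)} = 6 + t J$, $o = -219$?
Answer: $- \frac{7}{13} \approx -0.53846$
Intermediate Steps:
$F{\left(D,v \right)} = \frac{v}{2 D}$
$C{\left(t,J \right)} = 6 + J t$
$R{\left(y,E \right)} = \frac{-8 + E}{1 + y}$
$h{\left(M,S \right)} = 6 + M$ ($h{\left(M,S \right)} = 6 + 1 M = 6 + M$)
$\frac{1}{h{\left(R{\left(F{\left(5,4 \right)},-3 \right)},o \right)}} = \frac{1}{6 + \frac{-8 - 3}{1 + \frac{1}{2} \cdot 4 \cdot \frac{1}{5}}} = \frac{1}{6 + \frac{1}{1 + \frac{1}{2} \cdot 4 \cdot \frac{1}{5}} \left(-11\right)} = \frac{1}{6 + \frac{1}{1 + \frac{2}{5}} \left(-11\right)} = \frac{1}{6 + \frac{1}{\frac{7}{5}} \left(-11\right)} = \frac{1}{6 + \frac{5}{7} \left(-11\right)} = \frac{1}{6 - \frac{55}{7}} = \frac{1}{- \frac{13}{7}} = - \frac{7}{13}$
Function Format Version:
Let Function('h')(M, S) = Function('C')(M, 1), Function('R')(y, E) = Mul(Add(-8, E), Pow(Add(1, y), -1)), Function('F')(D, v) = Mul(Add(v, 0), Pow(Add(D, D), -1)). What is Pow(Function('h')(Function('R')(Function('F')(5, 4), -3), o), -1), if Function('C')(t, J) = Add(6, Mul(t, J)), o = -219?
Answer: Rational(-7, 13) ≈ -0.53846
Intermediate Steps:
Function('F')(D, v) = Mul(Rational(1, 2), v, Pow(D, -1)) (Function('F')(D, v) = Mul(v, Pow(Mul(2, D), -1)) = Mul(v, Mul(Rational(1, 2), Pow(D, -1))) = Mul(Rational(1, 2), v, Pow(D, -1)))
Function('C')(t, J) = Add(6, Mul(J, t))
Function('R')(y, E) = Mul(Pow(Add(1, y), -1), Add(-8, E))
Function('h')(M, S) = Add(6, M) (Function('h')(M, S) = Add(6, Mul(1, M)) = Add(6, M))
Pow(Function('h')(Function('R')(Function('F')(5, 4), -3), o), -1) = Pow(Add(6, Mul(Pow(Add(1, Mul(Rational(1, 2), 4, Pow(5, -1))), -1), Add(-8, -3))), -1) = Pow(Add(6, Mul(Pow(Add(1, Mul(Rational(1, 2), 4, Rational(1, 5))), -1), -11)), -1) = Pow(Add(6, Mul(Pow(Add(1, Rational(2, 5)), -1), -11)), -1) = Pow(Add(6, Mul(Pow(Rational(7, 5), -1), -11)), -1) = Pow(Add(6, Mul(Rational(5, 7), -11)), -1) = Pow(Add(6, Rational(-55, 7)), -1) = Pow(Rational(-13, 7), -1) = Rational(-7, 13)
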